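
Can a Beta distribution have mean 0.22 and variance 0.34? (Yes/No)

No

For any Beta, Var(X) < E[X]·(1−E[X]).
Here μ(1−μ) = 0.22×0.78 = 0.1716, and 0.34 ≥ 0.1716.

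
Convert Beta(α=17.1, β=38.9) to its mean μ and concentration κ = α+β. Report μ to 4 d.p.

μ = 0.3054, κ = 56.0

κ = α+β = 17.1+38.9 = 56.0; μ = α/κ = 17.1/56.0 = 0.3054.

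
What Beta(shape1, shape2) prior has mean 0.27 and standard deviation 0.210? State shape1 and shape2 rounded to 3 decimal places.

shape1 = 0.937, shape2 = 2.533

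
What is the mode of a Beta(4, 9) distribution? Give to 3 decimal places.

0.273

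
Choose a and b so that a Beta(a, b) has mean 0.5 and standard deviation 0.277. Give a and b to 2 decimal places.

a = 1.13, b = 1.13

σ² = 0.277² = 0.076729.
With s = a+b, Var = μ(1−μ)/(s+1), so s+1 = (0.5×0.5)/0.076729 = 3.2582 and s = 2.2582.
a = μs = 1.13, b = (1−μ)s = 1.13.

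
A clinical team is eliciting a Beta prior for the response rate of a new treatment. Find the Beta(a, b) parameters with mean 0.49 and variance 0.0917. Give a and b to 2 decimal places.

a = 0.85, b = 0.88

By moment matching, a+b = μ(1−μ)/σ² − 1 = (0.49·0.51)/0.0917 − 1 = 2.7252 − 1 = 1.7252.
Since a/(a+b) = μ, a = 0.49·1.7252 = 0.85 and b = 0.51·1.7252 = 0.88.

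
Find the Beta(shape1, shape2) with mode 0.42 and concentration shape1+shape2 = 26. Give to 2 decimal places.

shape1 = 11.08, shape2 = 14.92

Mode = (shape1−1)/(κ−2) with κ = shape1+shape2, so shape1−1 = 0.42·24 = 10.08.
shape1 = 11.08; shape2 = κ − shape1 = 14.92.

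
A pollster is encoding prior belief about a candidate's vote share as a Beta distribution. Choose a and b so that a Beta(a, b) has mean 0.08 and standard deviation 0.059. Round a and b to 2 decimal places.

Variance = 0.059² = 0.003481. The moment-matching identity a+b = μ(1−μ)/Var − 1 gives
a+b = 0.0736/0.003481 − 1 = 20.1433, so a = μ·20.1433 = 1.61 and b = (1−μ)·20.1433 = 18.53.

a = 1.61, b = 18.53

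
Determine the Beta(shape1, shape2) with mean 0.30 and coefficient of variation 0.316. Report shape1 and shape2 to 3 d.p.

Var = (CV·μ)² = (0.316×0.30)² = 0.008987.
shape1+shape2 = μ(1−μ)/Var − 1 = 0.2100/0.008987 − 1 = 22.3670.
Thus shape1 = 0.30·22.3670 = 6.710 and shape2 = 0.70·22.3670 = 15.657.

shape1 = 6.710, shape2 = 15.657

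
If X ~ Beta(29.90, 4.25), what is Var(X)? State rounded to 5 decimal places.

0.00310

Var = αβ/[(α+β)²(α+β+1)] = (29.90×4.25)/(34.15²×35.15) = 127.0750/40992.720875 = 0.00310.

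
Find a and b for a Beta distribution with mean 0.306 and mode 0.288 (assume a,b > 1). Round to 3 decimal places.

a = 7.208, b = 16.348

With s = a+b: μ = a/s and mode = (a−1)/(s−2). Eliminating a = μs,
μs − 1 = m(s−2) ⇒ s(μ−m) = 1−2m ⇒ s = 0.424/0.018 = 23.5556.
So a = μs = 7.208, b = (1−μ)s = 16.348.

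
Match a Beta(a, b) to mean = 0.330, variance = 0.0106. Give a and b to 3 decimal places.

a = 6.553, b = 13.305

Write ν = a+b; then a = μν and Var = μ(1−μ)/(ν+1).
ν = μ(1−μ)/Var − 1 = 0.221100/0.0106 − 1 = 19.8585.
a = 0.330·19.8585 = 6.553, b = 0.670·19.8585 = 13.305.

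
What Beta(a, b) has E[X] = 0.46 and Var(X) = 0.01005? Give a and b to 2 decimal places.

a = 10.91, b = 12.81

By moment matching, a+b = μ(1−μ)/σ² − 1 = (0.46·0.54)/0.01005 − 1 = 24.7164 − 1 = 23.7164.
Since a/(a+b) = μ, a = 0.46·23.7164 = 10.91 and b = 0.54·23.7164 = 12.81.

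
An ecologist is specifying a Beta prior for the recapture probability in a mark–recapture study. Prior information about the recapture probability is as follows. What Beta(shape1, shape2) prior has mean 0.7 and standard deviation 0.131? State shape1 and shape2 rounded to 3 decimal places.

shape1 = 7.866, shape2 = 3.371

Variance = 0.131² = 0.017161. The moment-matching identity shape1+shape2 = μ(1−μ)/Var − 1 gives
shape1+shape2 = 0.21/0.017161 − 1 = 11.2370, so shape1 = μ·11.2370 = 7.866 and shape2 = (1−μ)·11.2370 = 3.371.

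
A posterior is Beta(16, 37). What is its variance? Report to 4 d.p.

μ = 16/53 = 0.301887; Var = μ(1−μ)/(α+β+1) = 0.2107512/54 = 0.0039.

0.0039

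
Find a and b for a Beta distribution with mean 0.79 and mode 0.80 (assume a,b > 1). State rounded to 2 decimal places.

Let s = a+b. Mean gives a = μs = 0.79s; mode gives (a−1)/(s−2) = 0.80.
Substituting: 0.79s − 1 = 0.80(s−2) = 0.80s − 1.60, so -0.01s = -0.60 and s = 60.0000.
Then a = 0.79×60.0000 = 47.40 and b = s−a = 12.60.

a = 47.40, b = 12.60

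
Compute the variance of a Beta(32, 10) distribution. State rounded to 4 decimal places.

0.0042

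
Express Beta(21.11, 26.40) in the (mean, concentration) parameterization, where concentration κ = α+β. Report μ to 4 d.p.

μ = 0.4443, κ = 47.51

κ = α+β = 21.11+26.40 = 47.51; μ = α/κ = 21.11/47.51 = 0.4443.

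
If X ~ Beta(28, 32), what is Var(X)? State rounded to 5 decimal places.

0.00408

μ = 28/60 = 0.466667; Var = μ(1−μ)/(α+β+1) = 0.2488889/61 = 0.00408.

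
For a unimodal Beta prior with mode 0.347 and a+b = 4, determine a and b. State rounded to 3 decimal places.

a = 1.694, b = 2.306

Since the density peak of Beta(a,b) is at (a−1)/(a+b−2),
a = 1 + 0.347(4−2) = 1.694 and b = 4 − 1.694 = 2.306.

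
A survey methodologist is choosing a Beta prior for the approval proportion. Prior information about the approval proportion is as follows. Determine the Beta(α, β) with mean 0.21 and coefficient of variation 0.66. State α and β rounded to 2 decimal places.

α = 1.60, β = 6.03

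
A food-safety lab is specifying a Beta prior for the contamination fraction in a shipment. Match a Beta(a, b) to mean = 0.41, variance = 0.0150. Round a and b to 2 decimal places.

Let s = a+b. The Beta variance is μ(1−μ)/(s+1).
So s+1 = μ(1−μ)/σ² = (0.41×0.59)/0.0150 = 0.2419/0.0150 = 16.1267, giving s = 15.1267.
Then a = μs = 0.41×15.1267 = 6.20 and b = (1−μ)s = 0.59×15.1267 = 8.92.

a = 6.20, b = 8.92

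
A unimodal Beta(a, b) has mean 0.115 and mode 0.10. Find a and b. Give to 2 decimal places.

Let s = a+b. Mean gives a = μs = 0.115s; mode gives (a−1)/(s−2) = 0.10.
Substituting: 0.115s − 1 = 0.10(s−2) = 0.10s − 0.20, so 0.015s = 0.80 and s = 53.3333.
Then a = 0.115×53.3333 = 6.13 and b = s−a = 47.20.

a = 6.13, b = 47.20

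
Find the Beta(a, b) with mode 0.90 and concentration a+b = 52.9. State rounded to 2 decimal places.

Mode = (a−1)/(κ−2) with κ = a+b, so a−1 = 0.90·50.9 = 45.81.
a = 46.81; b = κ − a = 6.09.

a = 46.81, b = 6.09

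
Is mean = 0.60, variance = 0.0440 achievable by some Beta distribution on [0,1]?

Yes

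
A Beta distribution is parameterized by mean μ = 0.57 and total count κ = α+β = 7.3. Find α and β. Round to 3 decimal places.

α = μκ = 0.57×7.3 = 4.161 and β = (1−μ)κ = 0.43×7.3 = 3.139.

α = 4.161, β = 3.139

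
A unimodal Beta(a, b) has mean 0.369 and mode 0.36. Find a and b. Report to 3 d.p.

Let s = a+b. Mean gives a = μs = 0.369s; mode gives (a−1)/(s−2) = 0.36.
Substituting: 0.369s − 1 = 0.36(s−2) = 0.36s − 0.72, so 0.009s = 0.28 and s = 31.1111.
Then a = 0.369×31.1111 = 11.480 and b = s−a = 19.631.

a = 11.480, b = 19.631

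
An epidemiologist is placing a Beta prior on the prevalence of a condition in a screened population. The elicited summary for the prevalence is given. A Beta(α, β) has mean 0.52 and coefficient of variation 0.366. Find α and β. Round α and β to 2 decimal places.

α = 3.06, β = 2.83

Var = (CV·μ)² = (0.366×0.52)² = 0.036222.
α+β = μ(1−μ)/Var − 1 = 0.2496/0.036222 − 1 = 5.8909.
Thus α = 0.52·5.8909 = 3.06 and β = 0.48·5.8909 = 2.83.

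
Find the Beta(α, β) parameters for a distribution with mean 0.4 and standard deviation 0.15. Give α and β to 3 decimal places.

α = 3.867, β = 5.800

Variance = 0.15² = 0.0225. The moment-matching identity α+β = μ(1−μ)/Var − 1 gives
α+β = 0.24/0.0225 − 1 = 9.6667, so α = μ·9.6667 = 3.867 and β = (1−μ)·9.6667 = 5.800.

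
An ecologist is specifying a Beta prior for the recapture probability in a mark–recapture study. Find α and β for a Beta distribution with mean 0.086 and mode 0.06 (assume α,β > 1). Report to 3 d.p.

α = 2.911, β = 30.935

With s = α+β: μ = α/s and mode = (α−1)/(s−2). Eliminating α = μs,
μs − 1 = m(s−2) ⇒ s(μ−m) = 1−2m ⇒ s = 0.88/0.026 = 33.8462.
So α = μs = 2.911, β = (1−μ)s = 30.935.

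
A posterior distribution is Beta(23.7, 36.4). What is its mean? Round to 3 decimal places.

E[X] = α/(α+β) = 23.7/60.1 = 0.394.

0.394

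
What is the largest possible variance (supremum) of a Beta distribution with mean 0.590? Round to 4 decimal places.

0.2419

Var = μ(1−μ)/(α+β+1), which approaches μ(1−μ) as α+β → 0.
So the supremum is μ(1−μ) = 0.590×0.410 = 0.2419.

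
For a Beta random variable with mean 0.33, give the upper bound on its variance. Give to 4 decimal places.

0.2211

For fixed mean μ the Beta variance is μ(1−μ)/(α+β+1), increasing as α+β decreases.
Its least upper bound (not attained) is μ(1−μ) = 0.33·0.67 = 0.2211.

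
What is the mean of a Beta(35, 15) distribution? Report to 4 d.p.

0.7000

The Beta mean is α/(α+β) = 35/(35+15) = 0.7000.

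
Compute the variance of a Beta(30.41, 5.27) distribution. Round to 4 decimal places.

α+β = 35.68 and αβ = 160.2607, so Var = αβ/[(α+β)²(α+β+1)] = 160.2607/46695.928832 = 0.0034.

0.0034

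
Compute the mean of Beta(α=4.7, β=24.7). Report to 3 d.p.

E[X] = α/(α+β) = 4.7/29.4 = 0.160.

0.160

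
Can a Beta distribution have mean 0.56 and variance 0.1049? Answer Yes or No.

Yes

A Beta with mean μ has variance μ(1−μ)/(α+β+1) < μ(1−μ).
Here μ(1−μ) = 0.56×0.44 = 0.2464, and 0.1049 < 0.2464.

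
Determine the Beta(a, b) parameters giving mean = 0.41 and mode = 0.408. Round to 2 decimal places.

a = 37.72, b = 54.28

Let s = a+b. Mean gives a = μs = 0.41s; mode gives (a−1)/(s−2) = 0.408.
Substituting: 0.41s − 1 = 0.408(s−2) = 0.408s − 0.816, so 0.002s = 0.184 and s = 92.0000.
Then a = 0.41×92.0000 = 37.72 and b = s−a = 54.28.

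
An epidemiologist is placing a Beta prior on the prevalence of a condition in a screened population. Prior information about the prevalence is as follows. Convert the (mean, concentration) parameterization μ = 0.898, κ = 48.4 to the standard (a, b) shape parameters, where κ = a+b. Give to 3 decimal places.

Split κ in proportion μ : (1−μ): a = 0.898·48.4 = 43.463, b = 48.4 − 43.463 = 4.937.

a = 43.463, b = 4.937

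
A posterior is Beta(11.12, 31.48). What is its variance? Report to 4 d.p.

α+β = 42.60 and αβ = 350.0576, so Var = αβ/[(α+β)²(α+β+1)] = 350.0576/79123.536000 = 0.0044.

0.0044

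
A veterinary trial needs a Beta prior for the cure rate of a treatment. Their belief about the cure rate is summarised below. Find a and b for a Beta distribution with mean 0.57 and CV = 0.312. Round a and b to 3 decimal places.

σ = CV·μ = 0.312×0.57 = 0.17784, so σ² = 0.031627.
s+1 = μ(1−μ)/σ² = 0.2451/0.031627 = 7.7497, so s = a+b = 6.7497.
a = μs = 3.847, b = (1−μ)s = 2.902.

a = 3.847, b = 2.902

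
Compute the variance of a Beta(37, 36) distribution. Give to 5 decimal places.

0.00338

Var = αβ/[(α+β)²(α+β+1)] = (37×36)/(73²×74) = 1332/394346 = 0.00338.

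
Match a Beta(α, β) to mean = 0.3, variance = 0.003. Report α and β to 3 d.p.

By moment matching, α+β = μ(1−μ)/σ² − 1 = (0.3·0.7)/0.003 − 1 = 70.0000 − 1 = 69.0000.
Since α/(α+β) = μ, α = 0.3·69.0000 = 20.700 and β = 0.7·69.0000 = 48.300.

α = 20.700, β = 48.300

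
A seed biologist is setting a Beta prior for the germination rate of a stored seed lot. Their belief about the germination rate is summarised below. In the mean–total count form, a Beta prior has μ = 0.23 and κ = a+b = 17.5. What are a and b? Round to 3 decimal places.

a = 4.025, b = 13.475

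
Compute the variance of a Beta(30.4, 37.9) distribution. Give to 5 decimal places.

Var = αβ/[(α+β)²(α+β+1)] = (30.4×37.9)/(68.3²×69.3) = 1152.16/323276.877 = 0.00356.

0.00356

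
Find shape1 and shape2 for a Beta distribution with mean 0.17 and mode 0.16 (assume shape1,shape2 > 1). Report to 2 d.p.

shape1 = 11.56, shape2 = 56.44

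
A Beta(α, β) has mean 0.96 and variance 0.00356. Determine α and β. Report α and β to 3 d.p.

α = 9.395, β = 0.391

By moment matching, α+β = μ(1−μ)/σ² − 1 = (0.96·0.04)/0.00356 − 1 = 10.7865 − 1 = 9.7865.
Since α/(α+β) = μ, α = 0.96·9.7865 = 9.395 and β = 0.04·9.7865 = 0.391.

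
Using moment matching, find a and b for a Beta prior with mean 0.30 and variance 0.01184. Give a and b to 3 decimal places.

a = 5.021, b = 11.716

Write ν = a+b; then a = μν and Var = μ(1−μ)/(ν+1).
ν = μ(1−μ)/Var − 1 = 0.2100/0.01184 − 1 = 16.7365.
a = 0.30·16.7365 = 5.021, b = 0.70·16.7365 = 11.716.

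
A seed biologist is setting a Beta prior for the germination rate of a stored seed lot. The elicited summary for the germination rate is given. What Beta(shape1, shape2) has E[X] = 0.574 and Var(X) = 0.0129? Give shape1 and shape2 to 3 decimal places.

Write ν = shape1+shape2; then shape1 = μν and Var = μ(1−μ)/(ν+1).
ν = μ(1−μ)/Var − 1 = 0.244524/0.0129 − 1 = 17.9553.
shape1 = 0.574·17.9553 = 10.306, shape2 = 0.426·17.9553 = 7.649.

shape1 = 10.306, shape2 = 7.649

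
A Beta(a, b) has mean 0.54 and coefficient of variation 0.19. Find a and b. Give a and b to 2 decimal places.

a = 12.20, b = 10.39

Var = (CV·μ)² = (0.19×0.54)² = 0.010527.
a+b = μ(1−μ)/Var − 1 = 0.2484/0.010527 − 1 = 22.5970.
Thus a = 0.54·22.5970 = 12.20 and b = 0.46·22.5970 = 10.39.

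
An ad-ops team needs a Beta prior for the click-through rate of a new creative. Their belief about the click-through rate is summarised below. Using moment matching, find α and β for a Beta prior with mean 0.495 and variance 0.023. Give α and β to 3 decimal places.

α = 4.885, β = 4.984

Let s = α+β. The Beta variance is μ(1−μ)/(s+1).
So s+1 = μ(1−μ)/σ² = (0.495×0.505)/0.023 = 0.249975/0.023 = 10.8685, giving s = 9.8685.
Then α = μs = 0.495×9.8685 = 4.885 and β = (1−μ)s = 0.505×9.8685 = 4.984.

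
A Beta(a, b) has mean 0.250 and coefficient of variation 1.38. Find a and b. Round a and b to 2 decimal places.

a = 0.14, b = 0.43

Var = (CV·μ)² = (1.38×0.250)² = 0.119025.
a+b = μ(1−μ)/Var − 1 = 0.187500/0.119025 − 1 = 0.5753.
Thus a = 0.250·0.5753 = 0.14 and b = 0.750·0.5753 = 0.43.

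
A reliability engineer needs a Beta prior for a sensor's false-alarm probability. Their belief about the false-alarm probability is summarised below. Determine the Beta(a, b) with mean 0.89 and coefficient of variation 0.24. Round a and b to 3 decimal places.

a = 1.020, b = 0.126

σ = CV·μ = 0.24×0.89 = 0.21360, so σ² = 0.045625.
s+1 = μ(1−μ)/σ² = 0.0979/0.045625 = 2.1458, so s = a+b = 1.1458.
a = μs = 1.020, b = (1−μ)s = 0.126.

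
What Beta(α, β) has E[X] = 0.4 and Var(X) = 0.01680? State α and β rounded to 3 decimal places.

Write ν = α+β; then α = μν and Var = μ(1−μ)/(ν+1).
ν = μ(1−μ)/Var − 1 = 0.24/0.01680 − 1 = 13.2857.
α = 0.4·13.2857 = 5.314, β = 0.6·13.2857 = 7.971.

α = 5.314, β = 7.971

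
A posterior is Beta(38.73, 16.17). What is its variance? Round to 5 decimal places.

0.00372

α+β = 54.90 and αβ = 626.2641, so Var = αβ/[(α+β)²(α+β+1)] = 626.2641/168483.159000 = 0.00372.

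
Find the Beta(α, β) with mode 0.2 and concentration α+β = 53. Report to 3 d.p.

α = 11.200, β = 41.800

Mode = (α−1)/(κ−2) with κ = α+β, so α−1 = 0.2·51 = 10.200.
α = 11.200; β = κ − α = 41.800.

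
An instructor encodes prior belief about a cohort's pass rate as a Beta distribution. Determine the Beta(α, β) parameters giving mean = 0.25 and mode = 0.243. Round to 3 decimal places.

With s = α+β: μ = α/s and mode = (α−1)/(s−2). Eliminating α = μs,
μs − 1 = m(s−2) ⇒ s(μ−m) = 1−2m ⇒ s = 0.514/0.007 = 73.4286.
So α = μs = 18.357, β = (1−μ)s = 55.071.

α = 18.357, β = 55.071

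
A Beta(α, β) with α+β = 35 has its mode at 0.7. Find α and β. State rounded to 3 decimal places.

α = 24.100, β = 10.900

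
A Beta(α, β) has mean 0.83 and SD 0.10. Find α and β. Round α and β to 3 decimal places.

α = 10.881, β = 2.229

Variance = 0.10² = 0.0100. The moment-matching identity α+β = μ(1−μ)/Var − 1 gives
α+β = 0.1411/0.0100 − 1 = 13.1100, so α = μ·13.1100 = 10.881 and β = (1−μ)·13.1100 = 2.229.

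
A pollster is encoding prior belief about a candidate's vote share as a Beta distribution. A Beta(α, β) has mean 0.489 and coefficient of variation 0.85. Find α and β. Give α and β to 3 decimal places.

Var = (CV·μ)² = (0.85×0.489)² = 0.172765.
α+β = μ(1−μ)/Var − 1 = 0.249879/0.172765 − 1 = 0.4464.
Thus α = 0.489·0.4464 = 0.218 and β = 0.511·0.4464 = 0.228.

α = 0.218, β = 0.228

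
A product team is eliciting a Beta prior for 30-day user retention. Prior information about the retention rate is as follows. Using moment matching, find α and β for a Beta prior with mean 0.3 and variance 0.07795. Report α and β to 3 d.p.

Let s = α+β. The Beta variance is μ(1−μ)/(s+1).
So s+1 = μ(1−μ)/σ² = (0.3×0.7)/0.07795 = 0.21/0.07795 = 2.6940, giving s = 1.6940.
Then α = μs = 0.3×1.6940 = 0.508 and β = (1−μ)s = 0.7×1.6940 = 1.186.

α = 0.508, β = 1.186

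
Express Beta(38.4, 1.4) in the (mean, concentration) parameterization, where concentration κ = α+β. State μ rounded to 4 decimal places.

μ = 0.9648, κ = 39.8

κ = α+β = 38.4+1.4 = 39.8; μ = α/κ = 38.4/39.8 = 0.9648.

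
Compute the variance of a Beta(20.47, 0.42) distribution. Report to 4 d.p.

α+β = 20.89 and αβ = 8.5974, so Var = αβ/[(α+β)²(α+β+1)] = 8.5974/9552.623069 = 0.0009.

0.0009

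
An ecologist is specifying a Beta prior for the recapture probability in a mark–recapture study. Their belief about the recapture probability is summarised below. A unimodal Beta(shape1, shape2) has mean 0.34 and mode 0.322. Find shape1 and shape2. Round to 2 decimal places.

shape1 = 6.72, shape2 = 13.05

Let s = shape1+shape2. Mean gives shape1 = μs = 0.34s; mode gives (shape1−1)/(s−2) = 0.322.
Substituting: 0.34s − 1 = 0.322(s−2) = 0.322s − 0.644, so 0.018s = 0.356 and s = 19.7778.
Then shape1 = 0.34×19.7778 = 6.72 and shape2 = s−shape1 = 13.05.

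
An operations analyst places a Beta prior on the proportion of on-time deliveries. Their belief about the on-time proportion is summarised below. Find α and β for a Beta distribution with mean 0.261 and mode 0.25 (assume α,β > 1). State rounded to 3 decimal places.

α = 11.864, β = 33.591

With s = α+β: μ = α/s and mode = (α−1)/(s−2). Eliminating α = μs,
μs − 1 = m(s−2) ⇒ s(μ−m) = 1−2m ⇒ s = 0.50/0.011 = 45.4545.
So α = μs = 11.864, β = (1−μ)s = 33.591.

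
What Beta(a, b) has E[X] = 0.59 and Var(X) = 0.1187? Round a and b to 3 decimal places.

Write ν = a+b; then a = μν and Var = μ(1−μ)/(ν+1).
ν = μ(1−μ)/Var − 1 = 0.2419/0.1187 − 1 = 1.0379.
a = 0.59·1.0379 = 0.612, b = 0.41·1.0379 = 0.426.

a = 0.612, b = 0.426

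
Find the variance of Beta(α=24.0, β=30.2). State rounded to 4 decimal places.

0.0045

α+β = 54.2 and αβ = 724.80, so Var = αβ/[(α+β)²(α+β+1)] = 724.80/162157.728 = 0.0045.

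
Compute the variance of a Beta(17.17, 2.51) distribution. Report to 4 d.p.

0.0054

Var = αβ/[(α+β)²(α+β+1)] = (17.17×2.51)/(19.68²×20.68) = 43.0967/8009.413632 = 0.0054.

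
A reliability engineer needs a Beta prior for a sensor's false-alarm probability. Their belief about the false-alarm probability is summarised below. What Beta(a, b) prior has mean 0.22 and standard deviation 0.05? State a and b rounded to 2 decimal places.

First σ² = 0.0025. Setting a = μn, b = (1−μ)n with n = a+b,
μ(1−μ)/(n+1) = 0.0025 ⇒ n+1 = 0.1716/0.0025 = 68.6400 ⇒ n = 67.6400.
Hence a = 0.22×67.6400 = 14.88, b = 0.78×67.6400 = 52.76.

a = 14.88, b = 52.76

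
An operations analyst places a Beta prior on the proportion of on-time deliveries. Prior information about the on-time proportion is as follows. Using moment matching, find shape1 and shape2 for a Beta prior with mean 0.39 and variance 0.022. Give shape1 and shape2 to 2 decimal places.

shape1 = 3.83, shape2 = 5.99

By moment matching, shape1+shape2 = μ(1−μ)/σ² − 1 = (0.39·0.61)/0.022 − 1 = 10.8136 − 1 = 9.8136.
Since shape1/(shape1+shape2) = μ, shape1 = 0.39·9.8136 = 3.83 and shape2 = 0.61·9.8136 = 5.99.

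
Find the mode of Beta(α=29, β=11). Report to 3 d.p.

With α,β > 1, mode = (α−1)/(α+β−2) = 28/38 = 0.737.

0.737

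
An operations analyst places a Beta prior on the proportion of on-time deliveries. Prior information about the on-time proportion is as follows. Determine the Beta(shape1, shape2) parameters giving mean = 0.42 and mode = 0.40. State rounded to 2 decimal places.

shape1 = 4.20, shape2 = 5.80

With s = shape1+shape2: μ = shape1/s and mode = (shape1−1)/(s−2). Eliminating shape1 = μs,
μs − 1 = m(s−2) ⇒ s(μ−m) = 1−2m ⇒ s = 0.20/0.02 = 10.0000.
So shape1 = μs = 4.20, shape2 = (1−μ)s = 5.80.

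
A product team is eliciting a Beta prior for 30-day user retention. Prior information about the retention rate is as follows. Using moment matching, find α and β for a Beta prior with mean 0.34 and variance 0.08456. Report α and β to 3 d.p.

α = 0.562, β = 1.091

Let s = α+β. The Beta variance is μ(1−μ)/(s+1).
So s+1 = μ(1−μ)/σ² = (0.34×0.66)/0.08456 = 0.2244/0.08456 = 2.6537, giving s = 1.6537.
Then α = μs = 0.34×1.6537 = 0.562 and β = (1−μ)s = 0.66×1.6537 = 1.091.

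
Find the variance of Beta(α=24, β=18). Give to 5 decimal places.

α+β = 42 and αβ = 432, so Var = αβ/[(α+β)²(α+β+1)] = 432/75852 = 0.00570.

0.00570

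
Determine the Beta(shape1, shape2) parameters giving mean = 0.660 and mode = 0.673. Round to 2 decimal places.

Let s = shape1+shape2. Mean gives shape1 = μs = 0.660s; mode gives (shape1−1)/(s−2) = 0.673.
Substituting: 0.660s − 1 = 0.673(s−2) = 0.673s − 1.346, so -0.013s = -0.346 and s = 26.6154.
Then shape1 = 0.660×26.6154 = 17.57 and shape2 = s−shape1 = 9.05.

shape1 = 17.57, shape2 = 9.05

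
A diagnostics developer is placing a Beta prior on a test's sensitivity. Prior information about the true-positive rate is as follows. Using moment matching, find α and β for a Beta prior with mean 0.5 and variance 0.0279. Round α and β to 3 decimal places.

By moment matching, α+β = μ(1−μ)/σ² − 1 = (0.5·0.5)/0.0279 − 1 = 8.9606 − 1 = 7.9606.
Since α/(α+β) = μ, α = 0.5·7.9606 = 3.980 and β = 0.5·7.9606 = 3.980.

α = 3.980, β = 3.980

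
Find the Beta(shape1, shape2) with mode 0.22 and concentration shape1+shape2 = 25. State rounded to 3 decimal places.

shape1 = 6.060, shape2 = 18.940

For shape1,shape2>1 the mode is (shape1−1)/(shape1+shape2−2), so shape1 = mode·(κ−2)+1 = 0.22×23+1 = 6.060.
And shape2 = (1−mode)·(κ−2)+1 = 0.78×23+1 = 18.940.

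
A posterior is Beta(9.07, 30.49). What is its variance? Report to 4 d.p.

α+β = 39.56 and αβ = 276.5443, so Var = αβ/[(α+β)²(α+β+1)] = 276.5443/63476.140416 = 0.0044.

0.0044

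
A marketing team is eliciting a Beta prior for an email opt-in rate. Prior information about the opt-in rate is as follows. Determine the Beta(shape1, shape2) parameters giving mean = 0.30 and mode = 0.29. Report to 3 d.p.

shape1 = 12.600, shape2 = 29.400

With s = shape1+shape2: μ = shape1/s and mode = (shape1−1)/(s−2). Eliminating shape1 = μs,
μs − 1 = m(s−2) ⇒ s(μ−m) = 1−2m ⇒ s = 0.42/0.01 = 42.0000.
So shape1 = μs = 12.600, shape2 = (1−μ)s = 29.400.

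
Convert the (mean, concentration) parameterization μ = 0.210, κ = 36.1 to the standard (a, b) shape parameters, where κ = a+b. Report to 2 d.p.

Split κ in proportion μ : (1−μ): a = 0.210·36.1 = 7.58, b = 36.1 − 7.58 = 28.52.

a = 7.58, b = 28.52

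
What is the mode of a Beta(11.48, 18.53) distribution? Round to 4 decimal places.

With α,β > 1, mode = (α−1)/(α+β−2) = 10.48/28.01 = 0.3742.

0.3742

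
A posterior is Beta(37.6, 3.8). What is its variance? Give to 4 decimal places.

0.0020

μ = 37.6/41.4 = 0.908213; Var = μ(1−μ)/(α+β+1) = 0.0833625/42.4 = 0.0020.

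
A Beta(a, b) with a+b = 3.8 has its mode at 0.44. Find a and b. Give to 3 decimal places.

Mode = (a−1)/(κ−2) with κ = a+b, so a−1 = 0.44·1.8 = 0.792.
a = 1.792; b = κ − a = 2.008.

a = 1.792, b = 2.008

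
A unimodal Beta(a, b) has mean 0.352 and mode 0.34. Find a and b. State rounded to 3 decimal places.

With s = a+b: μ = a/s and mode = (a−1)/(s−2). Eliminating a = μs,
μs − 1 = m(s−2) ⇒ s(μ−m) = 1−2m ⇒ s = 0.32/0.012 = 26.6667.
So a = μs = 9.387, b = (1−μ)s = 17.280.

a = 9.387, b = 17.280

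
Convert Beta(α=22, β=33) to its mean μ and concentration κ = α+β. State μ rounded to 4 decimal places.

κ = α+β = 22+33 = 55; μ = α/κ = 22/55 = 0.4000.

μ = 0.4000, κ = 55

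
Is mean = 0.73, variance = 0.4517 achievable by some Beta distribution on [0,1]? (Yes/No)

No

A Beta with mean μ has variance μ(1−μ)/(α+β+1) < μ(1−μ).
Here μ(1−μ) = 0.73×0.27 = 0.1971, and 0.4517 ≥ 0.1971.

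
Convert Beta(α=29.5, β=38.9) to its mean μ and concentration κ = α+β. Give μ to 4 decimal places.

μ = 0.4313, κ = 68.4

κ = α+β = 29.5+38.9 = 68.4; μ = α/κ = 29.5/68.4 = 0.4313.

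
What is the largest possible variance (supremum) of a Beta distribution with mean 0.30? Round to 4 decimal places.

Var = μ(1−μ)/(α+β+1), which approaches μ(1−μ) as α+β → 0.
So the supremum is μ(1−μ) = 0.30×0.70 = 0.2100.

0.2100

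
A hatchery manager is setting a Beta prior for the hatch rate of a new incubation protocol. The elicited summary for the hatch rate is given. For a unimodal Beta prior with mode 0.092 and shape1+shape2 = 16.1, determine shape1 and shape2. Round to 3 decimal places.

Mode = (shape1−1)/(κ−2) with κ = shape1+shape2, so shape1−1 = 0.092·14.1 = 1.297.
shape1 = 2.297; shape2 = κ − shape1 = 13.803.

shape1 = 2.297, shape2 = 13.803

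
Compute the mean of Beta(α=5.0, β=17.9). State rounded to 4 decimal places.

0.2183

The Beta mean is α/(α+β) = 5.0/(5.0+17.9) = 0.2183.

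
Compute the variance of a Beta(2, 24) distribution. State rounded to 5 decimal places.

0.00263

μ = 2/26 = 0.076923; Var = μ(1−μ)/(α+β+1) = 0.0710059/27 = 0.00263.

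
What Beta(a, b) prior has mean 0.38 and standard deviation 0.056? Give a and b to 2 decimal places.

a = 28.17, b = 45.96

σ² = 0.056² = 0.003136.
With s = a+b, Var = μ(1−μ)/(s+1), so s+1 = (0.38×0.62)/0.003136 = 75.1276 and s = 74.1276.
a = μs = 28.17, b = (1−μ)s = 45.96.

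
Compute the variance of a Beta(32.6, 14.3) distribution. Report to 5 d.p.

0.00442

α+β = 46.9 and αβ = 466.18, so Var = αβ/[(α+β)²(α+β+1)] = 466.18/105361.319 = 0.00442.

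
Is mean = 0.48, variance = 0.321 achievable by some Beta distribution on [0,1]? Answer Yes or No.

No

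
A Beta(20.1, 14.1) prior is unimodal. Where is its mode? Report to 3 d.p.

0.593

With α,β > 1, mode = (α−1)/(α+β−2) = 19.1/32.2 = 0.593.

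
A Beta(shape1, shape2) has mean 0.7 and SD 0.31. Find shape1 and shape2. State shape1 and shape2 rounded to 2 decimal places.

First σ² = 0.0961. Setting shape1 = μn, shape2 = (1−μ)n with n = shape1+shape2,
μ(1−μ)/(n+1) = 0.0961 ⇒ n+1 = 0.21/0.0961 = 2.1852 ⇒ n = 1.1852.
Hence shape1 = 0.7×1.1852 = 0.83, shape2 = 0.3×1.1852 = 0.36.

shape1 = 0.83, shape2 = 0.36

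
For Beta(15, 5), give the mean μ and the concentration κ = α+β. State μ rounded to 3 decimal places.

μ = 0.750, κ = 20

κ = α+β = 15+5 = 20; μ = α/κ = 15/20 = 0.750.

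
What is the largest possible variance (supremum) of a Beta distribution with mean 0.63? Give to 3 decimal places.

0.233

Var = μ(1−μ)/(α+β+1), which approaches μ(1−μ) as α+β → 0.
So the supremum is μ(1−μ) = 0.63×0.37 = 0.233.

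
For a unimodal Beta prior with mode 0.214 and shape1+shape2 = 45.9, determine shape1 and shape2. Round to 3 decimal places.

shape1 = 10.395, shape2 = 35.505

Mode = (shape1−1)/(κ−2) with κ = shape1+shape2, so shape1−1 = 0.214·43.9 = 9.395.
shape1 = 10.395; shape2 = κ − shape1 = 35.505.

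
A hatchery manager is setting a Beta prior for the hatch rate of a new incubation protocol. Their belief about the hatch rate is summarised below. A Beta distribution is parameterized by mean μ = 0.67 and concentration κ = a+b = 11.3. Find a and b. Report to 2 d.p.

Split κ in proportion μ : (1−μ): a = 0.67·11.3 = 7.57, b = 11.3 − 7.57 = 3.73.

a = 7.57, b = 3.73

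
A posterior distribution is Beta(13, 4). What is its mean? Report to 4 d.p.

0.7647

The Beta mean is α/(α+β) = 13/(13+4) = 0.7647.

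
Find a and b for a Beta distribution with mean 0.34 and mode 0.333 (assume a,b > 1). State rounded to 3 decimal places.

a = 16.223, b = 31.491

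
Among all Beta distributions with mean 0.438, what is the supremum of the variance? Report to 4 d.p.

0.2462

For fixed mean μ the Beta variance is μ(1−μ)/(α+β+1), increasing as α+β decreases.
Its least upper bound (not attained) is μ(1−μ) = 0.438·0.562 = 0.2462.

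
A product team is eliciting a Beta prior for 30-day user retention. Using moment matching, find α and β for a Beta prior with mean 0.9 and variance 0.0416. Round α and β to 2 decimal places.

α = 1.05, β = 0.12

Write ν = α+β; then α = μν and Var = μ(1−μ)/(ν+1).
ν = μ(1−μ)/Var − 1 = 0.09/0.0416 − 1 = 1.1635.
α = 0.9·1.1635 = 1.05, β = 0.1·1.1635 = 0.12.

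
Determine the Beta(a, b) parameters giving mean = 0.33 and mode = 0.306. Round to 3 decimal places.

a = 5.335, b = 10.832

With s = a+b: μ = a/s and mode = (a−1)/(s−2). Eliminating a = μs,
μs − 1 = m(s−2) ⇒ s(μ−m) = 1−2m ⇒ s = 0.388/0.024 = 16.1667.
So a = μs = 5.335, b = (1−μ)s = 10.832.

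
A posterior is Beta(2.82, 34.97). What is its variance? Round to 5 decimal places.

0.00178

μ = 2.82/37.79 = 0.074623; Var = μ(1−μ)/(α+β+1) = 0.0690543/38.79 = 0.00178.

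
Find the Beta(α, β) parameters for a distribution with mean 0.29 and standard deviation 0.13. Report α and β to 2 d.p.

α = 3.24, β = 7.94

First σ² = 0.0169. Setting α = μn, β = (1−μ)n with n = α+β,
μ(1−μ)/(n+1) = 0.0169 ⇒ n+1 = 0.2059/0.0169 = 12.1834 ⇒ n = 11.1834.
Hence α = 0.29×11.1834 = 3.24, β = 0.71×11.1834 = 7.94.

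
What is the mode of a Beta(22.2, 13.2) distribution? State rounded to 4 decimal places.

0.6347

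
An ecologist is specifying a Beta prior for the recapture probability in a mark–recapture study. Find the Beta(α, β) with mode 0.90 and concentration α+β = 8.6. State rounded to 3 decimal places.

α = 6.940, β = 1.660

Mode = (α−1)/(κ−2) with κ = α+β, so α−1 = 0.90·6.6 = 5.940.
α = 6.940; β = κ − α = 1.660.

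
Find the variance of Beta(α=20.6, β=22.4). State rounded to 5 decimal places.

0.00567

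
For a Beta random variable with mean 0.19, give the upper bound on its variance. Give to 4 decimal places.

0.1539

Var = μ(1−μ)/(α+β+1), which approaches μ(1−μ) as α+β → 0.
So the supremum is μ(1−μ) = 0.19×0.81 = 0.1539.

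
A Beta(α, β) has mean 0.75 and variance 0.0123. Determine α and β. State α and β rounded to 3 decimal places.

α = 10.683, β = 3.561

Let s = α+β. The Beta variance is μ(1−μ)/(s+1).
So s+1 = μ(1−μ)/σ² = (0.75×0.25)/0.0123 = 0.1875/0.0123 = 15.2439, giving s = 14.2439.
Then α = μs = 0.75×14.2439 = 10.683 and β = (1−μ)s = 0.25×14.2439 = 3.561.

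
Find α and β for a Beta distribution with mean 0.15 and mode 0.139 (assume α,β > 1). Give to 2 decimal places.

α = 9.85, β = 55.79

Let s = α+β. Mean gives α = μs = 0.15s; mode gives (α−1)/(s−2) = 0.139.
Substituting: 0.15s − 1 = 0.139(s−2) = 0.139s − 0.278, so 0.011s = 0.722 and s = 65.6364.
Then α = 0.15×65.6364 = 9.85 and β = s−α = 55.79.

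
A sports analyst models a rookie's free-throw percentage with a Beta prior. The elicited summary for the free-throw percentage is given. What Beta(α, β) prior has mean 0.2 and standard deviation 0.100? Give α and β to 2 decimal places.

α = 3.00, β = 12.00

σ² = 0.100² = 0.010000.
With s = α+β, Var = μ(1−μ)/(s+1), so s+1 = (0.2×0.8)/0.010000 = 16.0000 and s = 15.0000.
α = μs = 3.00, β = (1−μ)s = 12.00.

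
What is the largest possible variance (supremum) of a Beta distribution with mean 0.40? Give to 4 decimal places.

0.2400

Var = μ(1−μ)/(α+β+1), which approaches μ(1−μ) as α+β → 0.
So the supremum is μ(1−μ) = 0.40×0.60 = 0.2400.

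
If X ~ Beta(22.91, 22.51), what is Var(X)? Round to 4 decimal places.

0.0054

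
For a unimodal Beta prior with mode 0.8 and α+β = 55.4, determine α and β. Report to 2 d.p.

α = 43.72, β = 11.68

For α,β>1 the mode is (α−1)/(α+β−2), so α = mode·(κ−2)+1 = 0.8×53.4+1 = 43.72.
And β = (1−mode)·(κ−2)+1 = 0.2×53.4+1 = 11.68.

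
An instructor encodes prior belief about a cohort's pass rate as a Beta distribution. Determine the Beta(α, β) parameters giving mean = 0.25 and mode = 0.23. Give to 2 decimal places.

α = 6.75, β = 20.25

Let s = α+β. Mean gives α = μs = 0.25s; mode gives (α−1)/(s−2) = 0.23.
Substituting: 0.25s − 1 = 0.23(s−2) = 0.23s − 0.46, so 0.02s = 0.54 and s = 27.0000.
Then α = 0.25×27.0000 = 6.75 and β = s−α = 20.25.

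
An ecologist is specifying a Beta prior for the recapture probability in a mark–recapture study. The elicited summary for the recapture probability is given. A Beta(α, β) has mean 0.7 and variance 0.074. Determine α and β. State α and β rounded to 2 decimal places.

α = 1.29, β = 0.55

By moment matching, α+β = μ(1−μ)/σ² − 1 = (0.7·0.3)/0.074 − 1 = 2.8378 − 1 = 1.8378.
Since α/(α+β) = μ, α = 0.7·1.8378 = 1.29 and β = 0.3·1.8378 = 0.55.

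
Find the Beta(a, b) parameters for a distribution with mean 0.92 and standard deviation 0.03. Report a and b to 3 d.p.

a = 74.316, b = 6.462

Variance = 0.03² = 0.0009. The moment-matching identity a+b = μ(1−μ)/Var − 1 gives
a+b = 0.0736/0.0009 − 1 = 80.7778, so a = μ·80.7778 = 74.316 and b = (1−μ)·80.7778 = 6.462.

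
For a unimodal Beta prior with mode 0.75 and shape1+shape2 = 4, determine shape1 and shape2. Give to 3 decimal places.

shape1 = 2.500, shape2 = 1.500

Since the density peak of Beta(shape1,shape2) is at (shape1−1)/(shape1+shape2−2),
shape1 = 1 + 0.75(4−2) = 2.500 and shape2 = 4 − 2.500 = 1.500.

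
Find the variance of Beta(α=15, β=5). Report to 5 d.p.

μ = 15/20 = 0.750000; Var = μ(1−μ)/(α+β+1) = 0.1875000/21 = 0.00893.

0.00893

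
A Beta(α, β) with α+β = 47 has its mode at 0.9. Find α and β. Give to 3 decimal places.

α = 41.500, β = 5.500

For α,β>1 the mode is (α−1)/(α+β−2), so α = mode·(κ−2)+1 = 0.9×45+1 = 41.500.
And β = (1−mode)·(κ−2)+1 = 0.1×45+1 = 5.500.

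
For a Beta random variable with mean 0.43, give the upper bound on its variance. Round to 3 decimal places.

For fixed mean μ the Beta variance is μ(1−μ)/(α+β+1), increasing as α+β decreases.
Its least upper bound (not attained) is μ(1−μ) = 0.43·0.57 = 0.245.

0.245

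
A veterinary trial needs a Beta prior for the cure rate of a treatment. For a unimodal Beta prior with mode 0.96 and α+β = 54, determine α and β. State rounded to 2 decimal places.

α = 50.92, β = 3.08

Since the density peak of Beta(α,β) is at (α−1)/(α+β−2),
α = 1 + 0.96(54−2) = 50.92 and β = 54 − 50.92 = 3.08.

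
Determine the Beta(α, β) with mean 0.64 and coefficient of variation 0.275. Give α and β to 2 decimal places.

α = 4.12, β = 2.32

σ = CV·μ = 0.275×0.64 = 0.17600, so σ² = 0.030976.
s+1 = μ(1−μ)/σ² = 0.2304/0.030976 = 7.4380, so s = α+β = 6.4380.
α = μs = 4.12, β = (1−μ)s = 2.32.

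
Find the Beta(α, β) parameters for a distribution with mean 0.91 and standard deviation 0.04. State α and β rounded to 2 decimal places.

Variance = 0.04² = 0.0016. The moment-matching identity α+β = μ(1−μ)/Var − 1 gives
α+β = 0.0819/0.0016 − 1 = 50.1875, so α = μ·50.1875 = 45.67 and β = (1−μ)·50.1875 = 4.52.

α = 45.67, β = 4.52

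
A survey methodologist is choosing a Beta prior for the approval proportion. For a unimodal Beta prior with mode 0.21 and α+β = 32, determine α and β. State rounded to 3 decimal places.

Since the density peak of Beta(α,β) is at (α−1)/(α+β−2),
α = 1 + 0.21(32−2) = 7.300 and β = 32 − 7.300 = 24.700.

α = 7.300, β = 24.700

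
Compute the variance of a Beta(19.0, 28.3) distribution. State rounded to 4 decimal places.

0.0050

Var = αβ/[(α+β)²(α+β+1)] = (19.0×28.3)/(47.3²×48.3) = 537.70/108061.107 = 0.0050.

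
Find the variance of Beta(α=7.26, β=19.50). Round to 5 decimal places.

0.00712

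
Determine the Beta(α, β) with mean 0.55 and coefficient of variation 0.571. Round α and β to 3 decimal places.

α = 0.830, β = 0.679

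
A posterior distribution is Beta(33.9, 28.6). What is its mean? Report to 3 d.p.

0.542

The Beta mean is α/(α+β) = 33.9/(33.9+28.6) = 0.542.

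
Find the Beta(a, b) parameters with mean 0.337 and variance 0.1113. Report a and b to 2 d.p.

Let s = a+b. The Beta variance is μ(1−μ)/(s+1).
So s+1 = μ(1−μ)/σ² = (0.337×0.663)/0.1113 = 0.223431/0.1113 = 2.0075, giving s = 1.0075.
Then a = μs = 0.337×1.0075 = 0.34 and b = (1−μ)s = 0.663×1.0075 = 0.67.

a = 0.34, b = 0.67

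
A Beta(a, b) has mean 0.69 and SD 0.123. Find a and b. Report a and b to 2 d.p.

First σ² = 0.015129. Setting a = μn, b = (1−μ)n with n = a+b,
μ(1−μ)/(n+1) = 0.015129 ⇒ n+1 = 0.2139/0.015129 = 14.1384 ⇒ n = 13.1384.
Hence a = 0.69×13.1384 = 9.07, b = 0.31×13.1384 = 4.07.

a = 9.07, b = 4.07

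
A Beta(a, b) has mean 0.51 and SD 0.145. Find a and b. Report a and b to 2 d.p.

a = 5.55, b = 5.33

Variance = 0.145² = 0.021025. The moment-matching identity a+b = μ(1−μ)/Var − 1 gives
a+b = 0.2499/0.021025 − 1 = 10.8859, so a = μ·10.8859 = 5.55 and b = (1−μ)·10.8859 = 5.33.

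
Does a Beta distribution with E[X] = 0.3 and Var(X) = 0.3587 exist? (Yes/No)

No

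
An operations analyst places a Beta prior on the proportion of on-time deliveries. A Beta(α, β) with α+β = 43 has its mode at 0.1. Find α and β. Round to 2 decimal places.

α = 5.10, β = 37.90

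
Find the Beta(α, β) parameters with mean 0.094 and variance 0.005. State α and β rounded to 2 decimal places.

α = 1.51, β = 14.53

Let s = α+β. The Beta variance is μ(1−μ)/(s+1).
So s+1 = μ(1−μ)/σ² = (0.094×0.906)/0.005 = 0.085164/0.005 = 17.0328, giving s = 16.0328.
Then α = μs = 0.094×16.0328 = 1.51 and β = (1−μ)s = 0.906×16.0328 = 14.53.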